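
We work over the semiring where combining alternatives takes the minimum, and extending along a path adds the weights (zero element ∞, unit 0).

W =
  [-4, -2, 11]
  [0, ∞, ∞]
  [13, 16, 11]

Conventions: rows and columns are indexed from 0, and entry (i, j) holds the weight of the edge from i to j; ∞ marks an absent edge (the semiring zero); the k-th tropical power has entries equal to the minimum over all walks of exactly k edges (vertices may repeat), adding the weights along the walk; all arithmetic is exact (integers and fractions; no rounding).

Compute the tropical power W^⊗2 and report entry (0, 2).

W^⊗2:
  [-8, -6, 7]
  [-4, -2, 11]
  [9, 11, 22]
Key observation: the optimum is the walk 0->0->2, with weight (-4) + 11 = 7.
Optimal value attained by: walk 0->0->2.
Answer: (W^⊗2)[0][2] = 7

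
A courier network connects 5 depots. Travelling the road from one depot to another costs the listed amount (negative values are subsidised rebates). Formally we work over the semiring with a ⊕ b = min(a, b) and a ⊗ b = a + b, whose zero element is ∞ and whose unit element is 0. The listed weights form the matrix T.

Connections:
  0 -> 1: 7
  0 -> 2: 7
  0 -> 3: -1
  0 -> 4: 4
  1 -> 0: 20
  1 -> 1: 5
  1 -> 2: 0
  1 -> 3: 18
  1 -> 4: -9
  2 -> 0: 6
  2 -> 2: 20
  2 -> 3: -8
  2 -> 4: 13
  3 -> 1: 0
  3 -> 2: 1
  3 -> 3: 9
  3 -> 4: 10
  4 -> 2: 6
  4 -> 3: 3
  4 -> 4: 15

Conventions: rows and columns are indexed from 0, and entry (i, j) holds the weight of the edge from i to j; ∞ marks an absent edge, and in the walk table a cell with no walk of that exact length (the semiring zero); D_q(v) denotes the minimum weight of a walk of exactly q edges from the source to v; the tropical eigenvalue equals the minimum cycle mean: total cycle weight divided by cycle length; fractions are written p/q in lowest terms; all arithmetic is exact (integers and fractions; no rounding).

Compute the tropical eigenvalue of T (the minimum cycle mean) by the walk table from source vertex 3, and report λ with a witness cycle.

q=0: [∞, ∞, ∞, 0, ∞]
q=1: [∞, 0, 1, 9, 10]
q=2: [7, 5, 0, -7, -9]
q=3: [6, -7, -6, -8, -4]
q=4: [0, -8, -7, -14, -16]
q=5: [-1, -14, -13, -15, -17]
Optimal cycle mean attained by: cycle 2->3->2, total (-8) + 1, length 2.
Answer: λ = -7/2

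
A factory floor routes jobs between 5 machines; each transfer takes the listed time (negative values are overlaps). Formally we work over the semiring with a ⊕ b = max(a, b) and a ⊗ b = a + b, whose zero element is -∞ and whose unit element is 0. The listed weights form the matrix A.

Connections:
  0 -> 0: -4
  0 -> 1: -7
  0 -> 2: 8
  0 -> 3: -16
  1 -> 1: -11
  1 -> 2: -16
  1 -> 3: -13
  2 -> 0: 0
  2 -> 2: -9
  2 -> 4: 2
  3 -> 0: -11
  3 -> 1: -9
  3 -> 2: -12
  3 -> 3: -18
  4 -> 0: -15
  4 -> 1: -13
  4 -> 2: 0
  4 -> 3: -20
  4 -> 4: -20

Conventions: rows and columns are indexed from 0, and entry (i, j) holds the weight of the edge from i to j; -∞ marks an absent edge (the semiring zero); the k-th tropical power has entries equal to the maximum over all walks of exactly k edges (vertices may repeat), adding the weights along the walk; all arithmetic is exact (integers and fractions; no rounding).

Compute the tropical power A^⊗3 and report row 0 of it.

A^⊗2:
  [8, -11, 4, -20, 10]
  [-16, -22, -25, -24, -14]
  [-4, -7, 8, -16, -7]
  [-12, -18, -3, -22, -10]
  [0, -22, -7, -26, 2]
A^⊗3:
  [4, 1, 16, -8, 6]
  [-20, -23, -8, -32, -23]
  [8, -11, 4, -20, 10]
  [-3, -19, -4, -28, -1]
  [-4, -7, 8, -16, -5]
Answer: row 0 of A^⊗3 = [4, 1, 16, -8, 6]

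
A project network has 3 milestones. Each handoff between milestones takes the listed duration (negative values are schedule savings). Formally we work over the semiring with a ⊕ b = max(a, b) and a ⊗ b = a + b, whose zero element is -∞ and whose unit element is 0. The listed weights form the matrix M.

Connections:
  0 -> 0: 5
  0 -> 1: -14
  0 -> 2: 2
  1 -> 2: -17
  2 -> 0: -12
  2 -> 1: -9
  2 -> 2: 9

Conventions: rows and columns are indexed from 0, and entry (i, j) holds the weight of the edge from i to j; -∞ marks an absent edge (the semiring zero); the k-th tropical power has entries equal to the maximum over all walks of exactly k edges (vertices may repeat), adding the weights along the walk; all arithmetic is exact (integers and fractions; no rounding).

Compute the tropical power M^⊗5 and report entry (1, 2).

M^⊗2:
  [10, -7, 11]
  [-29, -26, -8]
  [-3, 0, 18]
M^⊗3:
  [15, 2, 20]
  [-20, -17, 1]
  [6, 9, 27]
M^⊗4:
  [20, 11, 29]
  [-11, -8, 10]
  [15, 18, 36]
M^⊗5:
  [25, 20, 38]
  [-2, 1, 19]
  [24, 27, 45]
Key observation: the optimum is the walk 1->2->2->2->2->2, with weight (-17) + 9 + 9 + 9 + 9 = 19.
Optimal value attained by: walk 1->2->2->2->2->2.
Answer: (M^⊗5)[1][2] = 19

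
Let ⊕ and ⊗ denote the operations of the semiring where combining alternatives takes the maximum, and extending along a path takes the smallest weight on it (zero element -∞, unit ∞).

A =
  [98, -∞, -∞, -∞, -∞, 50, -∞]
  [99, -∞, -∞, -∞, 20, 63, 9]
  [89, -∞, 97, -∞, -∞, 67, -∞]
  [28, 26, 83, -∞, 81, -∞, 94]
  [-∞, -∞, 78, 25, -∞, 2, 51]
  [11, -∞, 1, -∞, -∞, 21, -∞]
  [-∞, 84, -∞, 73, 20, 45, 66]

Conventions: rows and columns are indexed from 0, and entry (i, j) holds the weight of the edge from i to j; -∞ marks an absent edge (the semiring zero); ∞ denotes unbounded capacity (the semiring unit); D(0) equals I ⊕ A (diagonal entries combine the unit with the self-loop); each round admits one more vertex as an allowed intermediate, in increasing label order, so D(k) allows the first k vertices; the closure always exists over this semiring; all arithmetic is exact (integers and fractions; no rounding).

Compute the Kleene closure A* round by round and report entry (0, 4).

D(0):
  [∞, -∞, -∞, -∞, -∞, 50, -∞]
  [99, ∞, -∞, -∞, 20, 63, 9]
  [89, -∞, ∞, -∞, -∞, 67, -∞]
  [28, 26, 83, ∞, 81, -∞, 94]
  [-∞, -∞, 78, 25, ∞, 2, 51]
  [11, -∞, 1, -∞, -∞, ∞, -∞]
  [-∞, 84, -∞, 73, 20, 45, ∞]
D(1):
  [∞, -∞, -∞, -∞, -∞, 50, -∞]
  [99, ∞, -∞, -∞, 20, 63, 9]
  [89, -∞, ∞, -∞, -∞, 67, -∞]
  [28, 26, 83, ∞, 81, 28, 94]
  [-∞, -∞, 78, 25, ∞, 2, 51]
  [11, -∞, 1, -∞, -∞, ∞, -∞]
  [-∞, 84, -∞, 73, 20, 45, ∞]
D(2):
  [∞, -∞, -∞, -∞, -∞, 50, -∞]
  [99, ∞, -∞, -∞, 20, 63, 9]
  [89, -∞, ∞, -∞, -∞, 67, -∞]
  [28, 26, 83, ∞, 81, 28, 94]
  [-∞, -∞, 78, 25, ∞, 2, 51]
  [11, -∞, 1, -∞, -∞, ∞, -∞]
  [84, 84, -∞, 73, 20, 63, ∞]
D(3):
  [∞, -∞, -∞, -∞, -∞, 50, -∞]
  [99, ∞, -∞, -∞, 20, 63, 9]
  [89, -∞, ∞, -∞, -∞, 67, -∞]
  [83, 26, 83, ∞, 81, 67, 94]
  [78, -∞, 78, 25, ∞, 67, 51]
  [11, -∞, 1, -∞, -∞, ∞, -∞]
  [84, 84, -∞, 73, 20, 63, ∞]
D(4):
  [∞, -∞, -∞, -∞, -∞, 50, -∞]
  [99, ∞, -∞, -∞, 20, 63, 9]
  [89, -∞, ∞, -∞, -∞, 67, -∞]
  [83, 26, 83, ∞, 81, 67, 94]
  [78, 25, 78, 25, ∞, 67, 51]
  [11, -∞, 1, -∞, -∞, ∞, -∞]
  [84, 84, 73, 73, 73, 67, ∞]
D(5):
  [∞, -∞, -∞, -∞, -∞, 50, -∞]
  [99, ∞, 20, 20, 20, 63, 20]
  [89, -∞, ∞, -∞, -∞, 67, -∞]
  [83, 26, 83, ∞, 81, 67, 94]
  [78, 25, 78, 25, ∞, 67, 51]
  [11, -∞, 1, -∞, -∞, ∞, -∞]
  [84, 84, 73, 73, 73, 67, ∞]
D(6):
  [∞, -∞, 1, -∞, -∞, 50, -∞]
  [99, ∞, 20, 20, 20, 63, 20]
  [89, -∞, ∞, -∞, -∞, 67, -∞]
  [83, 26, 83, ∞, 81, 67, 94]
  [78, 25, 78, 25, ∞, 67, 51]
  [11, -∞, 1, -∞, -∞, ∞, -∞]
  [84, 84, 73, 73, 73, 67, ∞]
D(7):
  [∞, -∞, 1, -∞, -∞, 50, -∞]
  [99, ∞, 20, 20, 20, 63, 20]
  [89, -∞, ∞, -∞, -∞, 67, -∞]
  [84, 84, 83, ∞, 81, 67, 94]
  [78, 51, 78, 51, ∞, 67, 51]
  [11, -∞, 1, -∞, -∞, ∞, -∞]
  [84, 84, 73, 73, 73, 67, ∞]
Answer: A*[0][4] = -∞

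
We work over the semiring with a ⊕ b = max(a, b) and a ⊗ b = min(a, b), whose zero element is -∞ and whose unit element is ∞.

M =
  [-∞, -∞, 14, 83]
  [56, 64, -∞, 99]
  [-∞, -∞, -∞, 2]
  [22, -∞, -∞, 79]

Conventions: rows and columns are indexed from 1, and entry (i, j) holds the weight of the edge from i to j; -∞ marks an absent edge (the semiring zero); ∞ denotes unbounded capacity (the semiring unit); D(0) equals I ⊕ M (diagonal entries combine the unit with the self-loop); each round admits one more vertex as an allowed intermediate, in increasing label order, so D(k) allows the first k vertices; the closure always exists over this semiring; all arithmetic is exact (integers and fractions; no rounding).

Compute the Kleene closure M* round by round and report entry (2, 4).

D(0):
  [∞, -∞, 14, 83]
  [56, ∞, -∞, 99]
  [-∞, -∞, ∞, 2]
  [22, -∞, -∞, ∞]
D(1):
  [∞, -∞, 14, 83]
  [56, ∞, 14, 99]
  [-∞, -∞, ∞, 2]
  [22, -∞, 14, ∞]
D(2):
  [∞, -∞, 14, 83]
  [56, ∞, 14, 99]
  [-∞, -∞, ∞, 2]
  [22, -∞, 14, ∞]
D(3):
  [∞, -∞, 14, 83]
  [56, ∞, 14, 99]
  [-∞, -∞, ∞, 2]
  [22, -∞, 14, ∞]
D(4):
  [∞, -∞, 14, 83]
  [56, ∞, 14, 99]
  [2, -∞, ∞, 2]
  [22, -∞, 14, ∞]
Answer: M*[2][4] = 99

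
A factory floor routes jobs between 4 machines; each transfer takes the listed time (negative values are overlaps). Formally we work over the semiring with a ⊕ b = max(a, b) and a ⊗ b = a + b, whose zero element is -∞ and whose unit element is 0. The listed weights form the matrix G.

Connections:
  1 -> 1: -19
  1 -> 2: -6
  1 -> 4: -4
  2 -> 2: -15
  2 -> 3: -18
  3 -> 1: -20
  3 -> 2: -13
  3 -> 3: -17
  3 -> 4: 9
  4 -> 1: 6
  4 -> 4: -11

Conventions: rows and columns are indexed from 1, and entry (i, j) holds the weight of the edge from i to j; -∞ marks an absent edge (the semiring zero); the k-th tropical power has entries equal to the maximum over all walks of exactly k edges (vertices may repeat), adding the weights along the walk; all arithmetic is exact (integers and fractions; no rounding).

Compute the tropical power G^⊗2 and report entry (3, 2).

G^⊗2:
  [2, -21, -24, -15]
  [-38, -30, -33, -9]
  [15, -26, -31, -2]
  [-5, 0, -∞, 2]
Key observation: the optimum is the walk 3->1->2, with weight (-20) + (-6) = -26.
Optimal value attained by: walk 3->1->2.
Answer: (G^⊗2)[3][2] = -26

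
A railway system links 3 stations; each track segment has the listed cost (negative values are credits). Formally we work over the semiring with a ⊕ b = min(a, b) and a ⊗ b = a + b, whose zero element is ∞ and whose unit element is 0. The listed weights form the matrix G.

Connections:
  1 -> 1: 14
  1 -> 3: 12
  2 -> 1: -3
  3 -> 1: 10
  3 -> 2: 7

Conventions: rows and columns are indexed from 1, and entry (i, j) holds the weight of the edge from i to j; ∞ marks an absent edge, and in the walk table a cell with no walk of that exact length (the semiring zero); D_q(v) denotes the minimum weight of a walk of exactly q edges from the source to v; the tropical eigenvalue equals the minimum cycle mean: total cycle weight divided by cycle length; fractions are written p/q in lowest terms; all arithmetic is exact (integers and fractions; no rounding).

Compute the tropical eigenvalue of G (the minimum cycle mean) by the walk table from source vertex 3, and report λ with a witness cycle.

q=0: [∞, ∞, 0]
q=1: [10, 7, ∞]
q=2: [4, ∞, 22]
q=3: [18, 29, 16]
Optimal cycle mean attained by: cycle 1->3->2->1, total 12 + 7 + (-3), length 3.
Answer: λ = 16/3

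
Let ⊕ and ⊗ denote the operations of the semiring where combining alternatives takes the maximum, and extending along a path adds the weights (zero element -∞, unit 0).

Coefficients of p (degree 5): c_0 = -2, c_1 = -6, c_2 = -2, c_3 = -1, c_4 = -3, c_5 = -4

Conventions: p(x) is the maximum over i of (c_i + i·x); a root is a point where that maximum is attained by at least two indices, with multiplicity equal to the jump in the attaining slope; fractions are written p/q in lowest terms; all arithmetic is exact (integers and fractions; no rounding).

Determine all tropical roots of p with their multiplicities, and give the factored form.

hull edge (i=0, c=-2) to (i=3, c=-1): slope 1/3, span 3
hull edge (i=3, c=-1) to (i=5, c=-4): slope -3/2, span 2
Factored form: p(x) = -4 ⊗ (x ⊕ (-1/3)) ⊗ (x ⊕ (-1/3)) ⊗ (x ⊕ (-1/3)) ⊗ (x ⊕ 3/2) ⊗ (x ⊕ 3/2)
Answer: roots = -1/3 (mult 3), 3/2 (mult 2)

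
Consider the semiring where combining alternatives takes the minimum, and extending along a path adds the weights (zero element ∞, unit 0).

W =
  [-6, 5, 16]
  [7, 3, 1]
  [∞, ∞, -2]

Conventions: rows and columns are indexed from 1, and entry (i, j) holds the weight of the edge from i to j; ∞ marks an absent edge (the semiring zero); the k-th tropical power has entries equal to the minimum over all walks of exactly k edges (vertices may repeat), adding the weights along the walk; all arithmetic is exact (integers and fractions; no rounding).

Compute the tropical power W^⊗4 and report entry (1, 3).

W^⊗2:
  [-12, -1, 6]
  [1, 6, -1]
  [∞, ∞, -4]
W^⊗3:
  [-18, -7, 0]
  [-5, 6, -3]
  [∞, ∞, -6]
W^⊗4:
  [-24, -13, -6]
  [-11, 0, -5]
  [∞, ∞, -8]
Key observation: the optimum is the walk 1->1->1->2->3, with weight (-6) + (-6) + 5 + 1 = -6.
Optimal value attained by: walk 1->1->1->2->3.
Answer: (W^⊗4)[1][3] = -6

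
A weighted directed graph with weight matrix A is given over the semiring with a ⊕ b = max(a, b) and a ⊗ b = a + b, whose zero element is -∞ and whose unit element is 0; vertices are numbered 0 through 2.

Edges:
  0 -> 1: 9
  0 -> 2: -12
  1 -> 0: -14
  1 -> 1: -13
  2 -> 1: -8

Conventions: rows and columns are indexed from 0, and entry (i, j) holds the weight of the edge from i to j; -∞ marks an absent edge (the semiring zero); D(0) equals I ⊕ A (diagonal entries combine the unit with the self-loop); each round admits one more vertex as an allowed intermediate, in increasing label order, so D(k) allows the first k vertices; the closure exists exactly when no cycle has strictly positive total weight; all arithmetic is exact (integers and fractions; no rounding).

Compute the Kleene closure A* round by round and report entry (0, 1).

D(0):
  [0, 9, -12]
  [-14, 0, -∞]
  [-∞, -8, 0]
D(1):
  [0, 9, -12]
  [-14, 0, -26]
  [-∞, -8, 0]
D(2):
  [0, 9, -12]
  [-14, 0, -26]
  [-22, -8, 0]
D(3):
  [0, 9, -12]
  [-14, 0, -26]
  [-22, -8, 0]
Answer: A*[0][1] = 9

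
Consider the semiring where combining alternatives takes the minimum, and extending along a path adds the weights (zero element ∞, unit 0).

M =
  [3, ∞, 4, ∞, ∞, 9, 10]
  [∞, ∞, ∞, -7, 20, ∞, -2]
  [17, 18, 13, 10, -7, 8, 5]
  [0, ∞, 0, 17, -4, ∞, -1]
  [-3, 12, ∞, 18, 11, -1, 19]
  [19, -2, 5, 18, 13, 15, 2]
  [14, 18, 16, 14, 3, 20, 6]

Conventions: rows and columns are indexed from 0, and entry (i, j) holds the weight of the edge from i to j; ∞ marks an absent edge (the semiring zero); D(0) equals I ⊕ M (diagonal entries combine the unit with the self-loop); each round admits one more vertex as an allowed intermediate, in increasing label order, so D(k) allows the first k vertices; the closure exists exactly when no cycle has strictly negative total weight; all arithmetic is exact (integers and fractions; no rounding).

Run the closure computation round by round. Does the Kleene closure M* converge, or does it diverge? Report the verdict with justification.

D(0):
  [0, ∞, 4, ∞, ∞, 9, 10]
  [∞, 0, ∞, -7, 20, ∞, -2]
  [17, 18, 0, 10, -7, 8, 5]
  [0, ∞, 0, 0, -4, ∞, -1]
  [-3, 12, ∞, 18, 0, -1, 19]
  [19, -2, 5, 18, 13, 0, 2]
  [14, 18, 16, 14, 3, 20, 0]
D(1):
  [0, ∞, 4, ∞, ∞, 9, 10]
  [∞, 0, ∞, -7, 20, ∞, -2]
  [17, 18, 0, 10, -7, 8, 5]
  [0, ∞, 0, 0, -4, 9, -1]
  [-3, 12, 1, 18, 0, -1, 7]
  [19, -2, 5, 18, 13, 0, 2]
  [14, 18, 16, 14, 3, 20, 0]
D(2):
  [0, ∞, 4, ∞, ∞, 9, 10]
  [∞, 0, ∞, -7, 20, ∞, -2]
  [17, 18, 0, 10, -7, 8, 5]
  [0, ∞, 0, 0, -4, 9, -1]
  [-3, 12, 1, 5, 0, -1, 7]
  [19, -2, 5, -9, 13, 0, -4]
  [14, 18, 16, 11, 3, 20, 0]
Detection: at round 3, diagonal entry (4, 4) turns strictly negative.
Key observation: the cycle 4->0->2->4 has total weight (-3) + 4 + (-7), which is strictly negative.
Answer: DIVERGES — negative cycle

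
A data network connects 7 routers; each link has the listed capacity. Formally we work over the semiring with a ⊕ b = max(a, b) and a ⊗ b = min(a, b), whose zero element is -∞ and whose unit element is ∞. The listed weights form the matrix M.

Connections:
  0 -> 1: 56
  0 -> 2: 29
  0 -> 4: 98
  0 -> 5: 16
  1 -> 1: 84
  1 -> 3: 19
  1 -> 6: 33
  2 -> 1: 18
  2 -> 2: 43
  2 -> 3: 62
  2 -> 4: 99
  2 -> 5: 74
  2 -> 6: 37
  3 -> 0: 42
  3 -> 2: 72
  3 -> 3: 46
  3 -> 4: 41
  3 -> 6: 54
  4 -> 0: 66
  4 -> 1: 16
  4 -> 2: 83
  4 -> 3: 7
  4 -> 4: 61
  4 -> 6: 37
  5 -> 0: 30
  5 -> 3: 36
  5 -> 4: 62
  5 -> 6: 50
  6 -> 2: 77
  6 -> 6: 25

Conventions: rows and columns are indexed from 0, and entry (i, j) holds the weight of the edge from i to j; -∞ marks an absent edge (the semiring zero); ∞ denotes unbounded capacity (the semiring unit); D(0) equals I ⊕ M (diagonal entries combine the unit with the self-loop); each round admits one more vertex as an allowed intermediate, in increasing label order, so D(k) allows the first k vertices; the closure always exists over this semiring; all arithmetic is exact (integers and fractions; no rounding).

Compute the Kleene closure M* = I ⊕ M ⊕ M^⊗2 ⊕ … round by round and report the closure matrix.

D(0):
  [∞, 56, 29, -∞, 98, 16, -∞]
  [-∞, ∞, -∞, 19, -∞, -∞, 33]
  [-∞, 18, ∞, 62, 99, 74, 37]
  [42, -∞, 72, ∞, 41, -∞, 54]
  [66, 16, 83, 7, ∞, -∞, 37]
  [30, -∞, -∞, 36, 62, ∞, 50]
  [-∞, -∞, 77, -∞, -∞, -∞, ∞]
D(1):
  [∞, 56, 29, -∞, 98, 16, -∞]
  [-∞, ∞, -∞, 19, -∞, -∞, 33]
  [-∞, 18, ∞, 62, 99, 74, 37]
  [42, 42, 72, ∞, 42, 16, 54]
  [66, 56, 83, 7, ∞, 16, 37]
  [30, 30, 29, 36, 62, ∞, 50]
  [-∞, -∞, 77, -∞, -∞, -∞, ∞]
D(2):
  [∞, 56, 29, 19, 98, 16, 33]
  [-∞, ∞, -∞, 19, -∞, -∞, 33]
  [-∞, 18, ∞, 62, 99, 74, 37]
  [42, 42, 72, ∞, 42, 16, 54]
  [66, 56, 83, 19, ∞, 16, 37]
  [30, 30, 29, 36, 62, ∞, 50]
  [-∞, -∞, 77, -∞, -∞, -∞, ∞]
D(3):
  [∞, 56, 29, 29, 98, 29, 33]
  [-∞, ∞, -∞, 19, -∞, -∞, 33]
  [-∞, 18, ∞, 62, 99, 74, 37]
  [42, 42, 72, ∞, 72, 72, 54]
  [66, 56, 83, 62, ∞, 74, 37]
  [30, 30, 29, 36, 62, ∞, 50]
  [-∞, 18, 77, 62, 77, 74, ∞]
D(4):
  [∞, 56, 29, 29, 98, 29, 33]
  [19, ∞, 19, 19, 19, 19, 33]
  [42, 42, ∞, 62, 99, 74, 54]
  [42, 42, 72, ∞, 72, 72, 54]
  [66, 56, 83, 62, ∞, 74, 54]
  [36, 36, 36, 36, 62, ∞, 50]
  [42, 42, 77, 62, 77, 74, ∞]
D(5):
  [∞, 56, 83, 62, 98, 74, 54]
  [19, ∞, 19, 19, 19, 19, 33]
  [66, 56, ∞, 62, 99, 74, 54]
  [66, 56, 72, ∞, 72, 72, 54]
  [66, 56, 83, 62, ∞, 74, 54]
  [62, 56, 62, 62, 62, ∞, 54]
  [66, 56, 77, 62, 77, 74, ∞]
D(6):
  [∞, 56, 83, 62, 98, 74, 54]
  [19, ∞, 19, 19, 19, 19, 33]
  [66, 56, ∞, 62, 99, 74, 54]
  [66, 56, 72, ∞, 72, 72, 54]
  [66, 56, 83, 62, ∞, 74, 54]
  [62, 56, 62, 62, 62, ∞, 54]
  [66, 56, 77, 62, 77, 74, ∞]
D(7):
  [∞, 56, 83, 62, 98, 74, 54]
  [33, ∞, 33, 33, 33, 33, 33]
  [66, 56, ∞, 62, 99, 74, 54]
  [66, 56, 72, ∞, 72, 72, 54]
  [66, 56, 83, 62, ∞, 74, 54]
  [62, 56, 62, 62, 62, ∞, 54]
  [66, 56, 77, 62, 77, 74, ∞]
Answer: M* = [[∞, 56, 83, 62, 98, 74, 54], [33, ∞, 33, 33, 33, 33, 33], [66, 56, ∞, 62, 99, 74, 54], [66, 56, 72, ∞, 72, 72, 54], [66, 56, 83, 62, ∞, 74, 54], [62, 56, 62, 62, 62, ∞, 54], [66, 56, 77, 62, 77, 74, ∞]]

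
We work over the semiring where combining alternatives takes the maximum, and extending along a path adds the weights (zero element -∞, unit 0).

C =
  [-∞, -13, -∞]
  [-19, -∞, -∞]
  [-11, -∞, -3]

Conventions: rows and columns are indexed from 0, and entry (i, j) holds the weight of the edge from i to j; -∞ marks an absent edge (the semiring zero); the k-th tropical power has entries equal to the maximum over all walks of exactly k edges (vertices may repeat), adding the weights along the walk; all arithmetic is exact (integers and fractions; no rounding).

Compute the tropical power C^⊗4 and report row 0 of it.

C^⊗2:
  [-32, -∞, -∞]
  [-∞, -32, -∞]
  [-14, -24, -6]
C^⊗3:
  [-∞, -45, -∞]
  [-51, -∞, -∞]
  [-17, -27, -9]
C^⊗4:
  [-64, -∞, -∞]
  [-∞, -64, -∞]
  [-20, -30, -12]
Answer: row 0 of C^⊗4 = [-64, -∞, -∞]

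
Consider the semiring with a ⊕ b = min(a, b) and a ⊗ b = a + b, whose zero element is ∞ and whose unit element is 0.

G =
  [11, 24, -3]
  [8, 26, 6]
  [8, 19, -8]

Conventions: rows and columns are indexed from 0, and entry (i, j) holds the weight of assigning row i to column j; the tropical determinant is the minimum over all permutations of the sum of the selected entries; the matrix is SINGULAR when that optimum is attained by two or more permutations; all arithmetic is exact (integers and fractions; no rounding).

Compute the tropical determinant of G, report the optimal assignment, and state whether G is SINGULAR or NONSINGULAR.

σ = (0, 1, 2): 11 + 26 + (-8) = 29
σ = (0, 2, 1): 11 + 6 + 19 = 36
σ = (1, 0, 2): 24 + 8 + (-8) = 24
σ = (1, 2, 0): 24 + 6 + 8 = 38
σ = (2, 0, 1): (-3) + 8 + 19 = 24
σ = (2, 1, 0): (-3) + 26 + 8 = 31
Optimal value attained by: σ = (1, 0, 2).
Answer: det⊕(G) = 24; verdict: SINGULAR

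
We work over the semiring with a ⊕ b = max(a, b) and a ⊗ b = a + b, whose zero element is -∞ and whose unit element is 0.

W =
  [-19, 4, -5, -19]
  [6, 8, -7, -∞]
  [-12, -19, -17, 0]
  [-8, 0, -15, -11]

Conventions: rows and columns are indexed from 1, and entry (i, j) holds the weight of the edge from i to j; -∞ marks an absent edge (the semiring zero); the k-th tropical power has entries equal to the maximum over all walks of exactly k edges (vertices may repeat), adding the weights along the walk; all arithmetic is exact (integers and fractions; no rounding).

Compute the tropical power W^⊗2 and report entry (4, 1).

W^⊗2:
  [10, 12, -3, -5]
  [14, 16, 1, -7]
  [-8, 0, -15, -11]
  [6, 8, -7, -15]
Key observation: the optimum is the walk 4->2->1, with weight 0 + 6 = 6.
Optimal value attained by: walk 4->2->1.
Answer: (W^⊗2)[4][1] = 6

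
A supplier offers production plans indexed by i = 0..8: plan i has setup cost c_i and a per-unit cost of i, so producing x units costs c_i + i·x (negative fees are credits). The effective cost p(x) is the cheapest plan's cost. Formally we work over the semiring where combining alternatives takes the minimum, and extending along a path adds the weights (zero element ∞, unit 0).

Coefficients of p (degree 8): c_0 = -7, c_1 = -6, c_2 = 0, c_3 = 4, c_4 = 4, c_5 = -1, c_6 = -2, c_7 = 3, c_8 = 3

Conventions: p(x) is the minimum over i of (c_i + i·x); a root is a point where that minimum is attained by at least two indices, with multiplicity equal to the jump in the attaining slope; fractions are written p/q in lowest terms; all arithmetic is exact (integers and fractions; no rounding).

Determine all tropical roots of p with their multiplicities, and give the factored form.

hull edge (i=0, c=-7) to (i=6, c=-2): slope 5/6, span 6
hull edge (i=6, c=-2) to (i=8, c=3): slope 5/2, span 2
Factored form: p(x) = 3 ⊗ (x ⊕ (-5/2)) ⊗ (x ⊕ (-5/2)) ⊗ (x ⊕ (-5/6)) ⊗ (x ⊕ (-5/6)) ⊗ (x ⊕ (-5/6)) ⊗ (x ⊕ (-5/6)) ⊗ (x ⊕ (-5/6)) ⊗ (x ⊕ (-5/6))
Answer: roots = -5/2 (mult 2), -5/6 (mult 6)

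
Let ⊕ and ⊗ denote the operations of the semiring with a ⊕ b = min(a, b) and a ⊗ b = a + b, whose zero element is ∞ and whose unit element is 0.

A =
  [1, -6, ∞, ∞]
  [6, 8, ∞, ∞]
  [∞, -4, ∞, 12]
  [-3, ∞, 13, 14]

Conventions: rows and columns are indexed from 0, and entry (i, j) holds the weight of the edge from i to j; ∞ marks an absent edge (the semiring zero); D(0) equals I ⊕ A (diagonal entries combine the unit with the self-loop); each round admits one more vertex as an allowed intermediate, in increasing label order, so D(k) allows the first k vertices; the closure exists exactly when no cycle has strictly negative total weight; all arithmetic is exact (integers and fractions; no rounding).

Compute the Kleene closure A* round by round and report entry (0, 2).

D(0):
  [0, -6, ∞, ∞]
  [6, 0, ∞, ∞]
  [∞, -4, 0, 12]
  [-3, ∞, 13, 0]
D(1):
  [0, -6, ∞, ∞]
  [6, 0, ∞, ∞]
  [∞, -4, 0, 12]
  [-3, -9, 13, 0]
D(2):
  [0, -6, ∞, ∞]
  [6, 0, ∞, ∞]
  [2, -4, 0, 12]
  [-3, -9, 13, 0]
D(3):
  [0, -6, ∞, ∞]
  [6, 0, ∞, ∞]
  [2, -4, 0, 12]
  [-3, -9, 13, 0]
D(4):
  [0, -6, ∞, ∞]
  [6, 0, ∞, ∞]
  [2, -4, 0, 12]
  [-3, -9, 13, 0]
Answer: A*[0][2] = ∞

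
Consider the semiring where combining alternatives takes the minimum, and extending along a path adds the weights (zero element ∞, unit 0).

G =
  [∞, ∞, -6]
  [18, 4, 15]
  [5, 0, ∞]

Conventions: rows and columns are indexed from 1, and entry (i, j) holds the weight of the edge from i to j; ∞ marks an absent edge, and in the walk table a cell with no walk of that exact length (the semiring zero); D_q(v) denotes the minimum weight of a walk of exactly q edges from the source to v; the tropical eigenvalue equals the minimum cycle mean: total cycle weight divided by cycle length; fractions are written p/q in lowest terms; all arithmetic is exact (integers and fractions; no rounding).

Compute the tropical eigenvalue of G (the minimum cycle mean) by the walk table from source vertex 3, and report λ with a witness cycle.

q=0: [∞, ∞, 0]
q=1: [5, 0, ∞]
q=2: [18, 4, -1]
q=3: [4, -1, 12]
Optimal cycle mean attained by: cycle 1->3->1, total (-6) + 5, length 2.
Answer: λ = -1/2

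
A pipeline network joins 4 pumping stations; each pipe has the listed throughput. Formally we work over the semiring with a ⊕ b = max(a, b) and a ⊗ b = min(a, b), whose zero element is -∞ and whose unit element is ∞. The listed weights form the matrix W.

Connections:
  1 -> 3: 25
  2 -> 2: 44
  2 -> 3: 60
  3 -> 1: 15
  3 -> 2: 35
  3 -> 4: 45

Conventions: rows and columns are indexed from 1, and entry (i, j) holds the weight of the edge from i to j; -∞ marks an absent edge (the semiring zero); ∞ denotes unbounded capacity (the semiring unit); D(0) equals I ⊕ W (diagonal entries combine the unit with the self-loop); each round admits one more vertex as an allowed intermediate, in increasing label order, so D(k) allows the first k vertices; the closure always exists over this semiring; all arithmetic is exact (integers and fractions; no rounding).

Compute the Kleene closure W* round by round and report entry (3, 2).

D(0):
  [∞, -∞, 25, -∞]
  [-∞, ∞, 60, -∞]
  [15, 35, ∞, 45]
  [-∞, -∞, -∞, ∞]
D(1):
  [∞, -∞, 25, -∞]
  [-∞, ∞, 60, -∞]
  [15, 35, ∞, 45]
  [-∞, -∞, -∞, ∞]
D(2):
  [∞, -∞, 25, -∞]
  [-∞, ∞, 60, -∞]
  [15, 35, ∞, 45]
  [-∞, -∞, -∞, ∞]
D(3):
  [∞, 25, 25, 25]
  [15, ∞, 60, 45]
  [15, 35, ∞, 45]
  [-∞, -∞, -∞, ∞]
D(4):
  [∞, 25, 25, 25]
  [15, ∞, 60, 45]
  [15, 35, ∞, 45]
  [-∞, -∞, -∞, ∞]
Answer: W*[3][2] = 35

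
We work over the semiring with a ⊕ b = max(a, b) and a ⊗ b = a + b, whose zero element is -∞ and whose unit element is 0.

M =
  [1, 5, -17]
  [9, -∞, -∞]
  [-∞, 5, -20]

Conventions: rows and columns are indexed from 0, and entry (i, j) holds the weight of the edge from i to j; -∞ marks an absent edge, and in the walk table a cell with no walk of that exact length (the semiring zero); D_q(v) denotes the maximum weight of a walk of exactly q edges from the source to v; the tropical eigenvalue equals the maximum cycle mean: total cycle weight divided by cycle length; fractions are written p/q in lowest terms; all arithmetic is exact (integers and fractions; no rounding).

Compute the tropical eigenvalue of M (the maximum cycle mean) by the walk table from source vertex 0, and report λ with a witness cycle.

q=0: [0, -∞, -∞]
q=1: [1, 5, -17]
q=2: [14, 6, -16]
q=3: [15, 19, -3]
Optimal cycle mean attained by: cycle 0->1->0, total 5 + 9, length 2.
Answer: λ = 7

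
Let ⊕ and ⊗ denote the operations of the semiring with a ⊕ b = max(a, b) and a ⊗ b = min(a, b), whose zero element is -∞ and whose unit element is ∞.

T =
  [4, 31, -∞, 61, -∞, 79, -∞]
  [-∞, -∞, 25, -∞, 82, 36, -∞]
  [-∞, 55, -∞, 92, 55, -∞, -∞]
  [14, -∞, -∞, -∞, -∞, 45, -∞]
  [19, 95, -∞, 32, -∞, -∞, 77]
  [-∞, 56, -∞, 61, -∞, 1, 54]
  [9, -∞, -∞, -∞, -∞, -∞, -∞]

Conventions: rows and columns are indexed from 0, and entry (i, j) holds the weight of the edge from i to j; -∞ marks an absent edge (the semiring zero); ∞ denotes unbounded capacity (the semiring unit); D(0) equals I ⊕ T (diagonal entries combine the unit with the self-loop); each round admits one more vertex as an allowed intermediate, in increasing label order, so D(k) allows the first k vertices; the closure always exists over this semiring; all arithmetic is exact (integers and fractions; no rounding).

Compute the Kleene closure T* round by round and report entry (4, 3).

D(0):
  [∞, 31, -∞, 61, -∞, 79, -∞]
  [-∞, ∞, 25, -∞, 82, 36, -∞]
  [-∞, 55, ∞, 92, 55, -∞, -∞]
  [14, -∞, -∞, ∞, -∞, 45, -∞]
  [19, 95, -∞, 32, ∞, -∞, 77]
  [-∞, 56, -∞, 61, -∞, ∞, 54]
  [9, -∞, -∞, -∞, -∞, -∞, ∞]
D(1):
  [∞, 31, -∞, 61, -∞, 79, -∞]
  [-∞, ∞, 25, -∞, 82, 36, -∞]
  [-∞, 55, ∞, 92, 55, -∞, -∞]
  [14, 14, -∞, ∞, -∞, 45, -∞]
  [19, 95, -∞, 32, ∞, 19, 77]
  [-∞, 56, -∞, 61, -∞, ∞, 54]
  [9, 9, -∞, 9, -∞, 9, ∞]
D(2):
  [∞, 31, 25, 61, 31, 79, -∞]
  [-∞, ∞, 25, -∞, 82, 36, -∞]
  [-∞, 55, ∞, 92, 55, 36, -∞]
  [14, 14, 14, ∞, 14, 45, -∞]
  [19, 95, 25, 32, ∞, 36, 77]
  [-∞, 56, 25, 61, 56, ∞, 54]
  [9, 9, 9, 9, 9, 9, ∞]
D(3):
  [∞, 31, 25, 61, 31, 79, -∞]
  [-∞, ∞, 25, 25, 82, 36, -∞]
  [-∞, 55, ∞, 92, 55, 36, -∞]
  [14, 14, 14, ∞, 14, 45, -∞]
  [19, 95, 25, 32, ∞, 36, 77]
  [-∞, 56, 25, 61, 56, ∞, 54]
  [9, 9, 9, 9, 9, 9, ∞]
D(4):
  [∞, 31, 25, 61, 31, 79, -∞]
  [14, ∞, 25, 25, 82, 36, -∞]
  [14, 55, ∞, 92, 55, 45, -∞]
  [14, 14, 14, ∞, 14, 45, -∞]
  [19, 95, 25, 32, ∞, 36, 77]
  [14, 56, 25, 61, 56, ∞, 54]
  [9, 9, 9, 9, 9, 9, ∞]
D(5):
  [∞, 31, 25, 61, 31, 79, 31]
  [19, ∞, 25, 32, 82, 36, 77]
  [19, 55, ∞, 92, 55, 45, 55]
  [14, 14, 14, ∞, 14, 45, 14]
  [19, 95, 25, 32, ∞, 36, 77]
  [19, 56, 25, 61, 56, ∞, 56]
  [9, 9, 9, 9, 9, 9, ∞]
D(6):
  [∞, 56, 25, 61, 56, 79, 56]
  [19, ∞, 25, 36, 82, 36, 77]
  [19, 55, ∞, 92, 55, 45, 55]
  [19, 45, 25, ∞, 45, 45, 45]
  [19, 95, 25, 36, ∞, 36, 77]
  [19, 56, 25, 61, 56, ∞, 56]
  [9, 9, 9, 9, 9, 9, ∞]
D(7):
  [∞, 56, 25, 61, 56, 79, 56]
  [19, ∞, 25, 36, 82, 36, 77]
  [19, 55, ∞, 92, 55, 45, 55]
  [19, 45, 25, ∞, 45, 45, 45]
  [19, 95, 25, 36, ∞, 36, 77]
  [19, 56, 25, 61, 56, ∞, 56]
  [9, 9, 9, 9, 9, 9, ∞]
Answer: T*[4][3] = 36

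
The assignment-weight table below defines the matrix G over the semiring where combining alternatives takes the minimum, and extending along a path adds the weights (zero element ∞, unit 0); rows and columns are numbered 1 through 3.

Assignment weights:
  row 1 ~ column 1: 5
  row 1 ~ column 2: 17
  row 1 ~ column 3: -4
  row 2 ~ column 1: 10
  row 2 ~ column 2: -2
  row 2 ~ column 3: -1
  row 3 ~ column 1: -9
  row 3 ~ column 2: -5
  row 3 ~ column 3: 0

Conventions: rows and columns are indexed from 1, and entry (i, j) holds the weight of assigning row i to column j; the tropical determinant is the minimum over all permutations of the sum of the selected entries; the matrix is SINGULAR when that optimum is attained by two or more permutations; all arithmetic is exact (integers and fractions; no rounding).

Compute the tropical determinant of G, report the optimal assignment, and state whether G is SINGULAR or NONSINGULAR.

σ = (1, 2, 3): 5 + (-2) + 0 = 3
σ = (1, 3, 2): 5 + (-1) + (-5) = -1
σ = (2, 1, 3): 17 + 10 + 0 = 27
σ = (2, 3, 1): 17 + (-1) + (-9) = 7
σ = (3, 1, 2): (-4) + 10 + (-5) = 1
σ = (3, 2, 1): (-4) + (-2) + (-9) = -15
Optimal value attained by: σ = (3, 2, 1).
Answer: det⊕(G) = -15; verdict: NONSINGULAR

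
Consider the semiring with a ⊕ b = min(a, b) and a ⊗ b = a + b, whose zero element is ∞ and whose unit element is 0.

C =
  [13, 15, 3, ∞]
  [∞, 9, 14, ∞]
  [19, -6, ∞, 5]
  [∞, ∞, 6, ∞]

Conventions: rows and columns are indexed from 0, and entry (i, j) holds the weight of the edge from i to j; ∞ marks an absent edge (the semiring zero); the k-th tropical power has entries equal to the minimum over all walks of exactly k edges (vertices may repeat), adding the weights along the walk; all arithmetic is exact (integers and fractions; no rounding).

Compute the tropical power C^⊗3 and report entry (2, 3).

C^⊗2:
  [22, -3, 16, 8]
  [33, 8, 23, 19]
  [32, 3, 8, ∞]
  [25, 0, ∞, 11]
C^⊗3:
  [35, 6, 11, 21]
  [42, 17, 22, 28]
  [27, 2, 17, 13]
  [38, 9, 14, ∞]
Key observation: the optimum is the walk 2->1->2->3, with weight (-6) + 14 + 5 = 13.
Optimal value attained by: walk 2->1->2->3.
Answer: (C^⊗3)[2][3] = 13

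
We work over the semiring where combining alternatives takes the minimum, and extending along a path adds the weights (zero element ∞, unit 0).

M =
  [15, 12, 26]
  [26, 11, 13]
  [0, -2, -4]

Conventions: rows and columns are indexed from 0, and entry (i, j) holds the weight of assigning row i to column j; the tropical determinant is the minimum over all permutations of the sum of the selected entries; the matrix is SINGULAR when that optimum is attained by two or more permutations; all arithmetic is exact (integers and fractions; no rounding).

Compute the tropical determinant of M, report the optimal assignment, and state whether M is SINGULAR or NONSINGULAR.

σ = (0, 1, 2): 15 + 11 + (-4) = 22
σ = (0, 2, 1): 15 + 13 + (-2) = 26
σ = (1, 0, 2): 12 + 26 + (-4) = 34
σ = (1, 2, 0): 12 + 13 + 0 = 25
σ = (2, 0, 1): 26 + 26 + (-2) = 50
σ = (2, 1, 0): 26 + 11 + 0 = 37
Optimal value attained by: σ = (0, 1, 2).
Answer: det⊕(M) = 22; verdict: NONSINGULAR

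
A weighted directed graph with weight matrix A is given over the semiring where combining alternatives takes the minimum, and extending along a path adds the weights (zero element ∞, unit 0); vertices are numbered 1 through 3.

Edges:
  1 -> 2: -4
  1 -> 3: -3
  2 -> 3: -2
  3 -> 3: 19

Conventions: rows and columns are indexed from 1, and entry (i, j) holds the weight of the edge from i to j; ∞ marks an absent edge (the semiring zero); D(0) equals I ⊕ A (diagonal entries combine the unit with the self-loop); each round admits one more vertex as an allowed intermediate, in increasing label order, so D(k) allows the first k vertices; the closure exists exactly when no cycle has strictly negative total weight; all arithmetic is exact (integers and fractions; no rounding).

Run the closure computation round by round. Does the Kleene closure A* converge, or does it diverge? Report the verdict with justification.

D(0):
  [0, -4, -3]
  [∞, 0, -2]
  [∞, ∞, 0]
D(1):
  [0, -4, -3]
  [∞, 0, -2]
  [∞, ∞, 0]
D(2):
  [0, -4, -6]
  [∞, 0, -2]
  [∞, ∞, 0]
D(3):
  [0, -4, -6]
  [∞, 0, -2]
  [∞, ∞, 0]
Key observation: every diagonal entry stays at the unit through all rounds, so no improving cycle exists.
Answer: CONVERGES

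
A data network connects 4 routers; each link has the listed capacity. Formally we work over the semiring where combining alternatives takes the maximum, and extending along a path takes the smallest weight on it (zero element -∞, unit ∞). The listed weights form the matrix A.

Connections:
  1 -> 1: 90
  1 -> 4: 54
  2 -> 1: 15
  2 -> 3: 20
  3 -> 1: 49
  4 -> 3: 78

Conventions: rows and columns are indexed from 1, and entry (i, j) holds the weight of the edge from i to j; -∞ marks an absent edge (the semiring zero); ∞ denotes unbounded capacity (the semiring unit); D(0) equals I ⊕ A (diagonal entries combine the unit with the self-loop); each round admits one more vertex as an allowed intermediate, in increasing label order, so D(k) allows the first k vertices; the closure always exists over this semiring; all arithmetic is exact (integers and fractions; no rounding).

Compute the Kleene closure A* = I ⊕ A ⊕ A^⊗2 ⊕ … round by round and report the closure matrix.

D(0):
  [∞, -∞, -∞, 54]
  [15, ∞, 20, -∞]
  [49, -∞, ∞, -∞]
  [-∞, -∞, 78, ∞]
D(1):
  [∞, -∞, -∞, 54]
  [15, ∞, 20, 15]
  [49, -∞, ∞, 49]
  [-∞, -∞, 78, ∞]
D(2):
  [∞, -∞, -∞, 54]
  [15, ∞, 20, 15]
  [49, -∞, ∞, 49]
  [-∞, -∞, 78, ∞]
D(3):
  [∞, -∞, -∞, 54]
  [20, ∞, 20, 20]
  [49, -∞, ∞, 49]
  [49, -∞, 78, ∞]
D(4):
  [∞, -∞, 54, 54]
  [20, ∞, 20, 20]
  [49, -∞, ∞, 49]
  [49, -∞, 78, ∞]
Answer: A* = [[∞, -∞, 54, 54], [20, ∞, 20, 20], [49, -∞, ∞, 49], [49, -∞, 78, ∞]]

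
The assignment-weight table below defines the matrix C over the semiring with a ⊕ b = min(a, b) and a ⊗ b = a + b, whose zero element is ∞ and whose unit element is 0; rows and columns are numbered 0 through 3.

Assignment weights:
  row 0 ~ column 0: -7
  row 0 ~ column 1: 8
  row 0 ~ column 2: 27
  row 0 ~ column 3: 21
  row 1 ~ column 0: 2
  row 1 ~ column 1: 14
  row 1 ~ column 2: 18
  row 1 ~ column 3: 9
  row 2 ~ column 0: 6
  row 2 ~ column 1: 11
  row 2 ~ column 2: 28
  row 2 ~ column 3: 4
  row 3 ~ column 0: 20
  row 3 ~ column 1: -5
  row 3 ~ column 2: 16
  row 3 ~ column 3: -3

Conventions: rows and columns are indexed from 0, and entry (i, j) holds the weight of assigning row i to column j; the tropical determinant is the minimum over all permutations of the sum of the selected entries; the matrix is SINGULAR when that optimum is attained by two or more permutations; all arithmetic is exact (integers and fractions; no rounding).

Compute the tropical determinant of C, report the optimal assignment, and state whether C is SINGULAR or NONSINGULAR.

σ = (0, 1, 2, 3): (-7) + 14 + 28 + (-3) = 32
σ = (0, 1, 3, 2): (-7) + 14 + 4 + 16 = 27
σ = (0, 2, 1, 3): (-7) + 18 + 11 + (-3) = 19
σ = (0, 2, 3, 1): (-7) + 18 + 4 + (-5) = 10
σ = (0, 3, 1, 2): (-7) + 9 + 11 + 16 = 29
σ = (0, 3, 2, 1): (-7) + 9 + 28 + (-5) = 25
σ = (1, 0, 2, 3): 8 + 2 + 28 + (-3) = 35
σ = (1, 0, 3, 2): 8 + 2 + 4 + 16 = 30
σ = (1, 2, 0, 3): 8 + 18 + 6 + (-3) = 29
σ = (1, 2, 3, 0): 8 + 18 + 4 + 20 = 50
σ = (1, 3, 0, 2): 8 + 9 + 6 + 16 = 39
σ = (1, 3, 2, 0): 8 + 9 + 28 + 20 = 65
σ = (2, 0, 1, 3): 27 + 2 + 11 + (-3) = 37
σ = (2, 0, 3, 1): 27 + 2 + 4 + (-5) = 28
σ = (2, 1, 0, 3): 27 + 14 + 6 + (-3) = 44
σ = (2, 1, 3, 0): 27 + 14 + 4 + 20 = 65
σ = (2, 3, 0, 1): 27 + 9 + 6 + (-5) = 37
σ = (2, 3, 1, 0): 27 + 9 + 11 + 20 = 67
σ = (3, 0, 1, 2): 21 + 2 + 11 + 16 = 50
σ = (3, 0, 2, 1): 21 + 2 + 28 + (-5) = 46
σ = (3, 1, 0, 2): 21 + 14 + 6 + 16 = 57
σ = (3, 1, 2, 0): 21 + 14 + 28 + 20 = 83
σ = (3, 2, 0, 1): 21 + 18 + 6 + (-5) = 40
σ = (3, 2, 1, 0): 21 + 18 + 11 + 20 = 70
Optimal value attained by: σ = (0, 2, 3, 1).
Answer: det⊕(C) = 10; verdict: NONSINGULAR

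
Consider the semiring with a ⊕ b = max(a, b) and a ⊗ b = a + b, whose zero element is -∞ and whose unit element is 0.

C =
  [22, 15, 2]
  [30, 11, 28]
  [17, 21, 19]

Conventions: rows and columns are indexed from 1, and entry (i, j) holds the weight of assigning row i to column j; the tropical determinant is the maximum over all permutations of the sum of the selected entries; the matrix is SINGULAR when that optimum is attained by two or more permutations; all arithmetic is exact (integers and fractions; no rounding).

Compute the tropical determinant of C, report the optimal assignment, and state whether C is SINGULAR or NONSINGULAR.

σ = (1, 2, 3): 22 + 11 + 19 = 52
σ = (1, 3, 2): 22 + 28 + 21 = 71
σ = (2, 1, 3): 15 + 30 + 19 = 64
σ = (2, 3, 1): 15 + 28 + 17 = 60
σ = (3, 1, 2): 2 + 30 + 21 = 53
σ = (3, 2, 1): 2 + 11 + 17 = 30
Optimal value attained by: σ = (1, 3, 2).
Answer: det⊕(C) = 71; verdict: NONSINGULAR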